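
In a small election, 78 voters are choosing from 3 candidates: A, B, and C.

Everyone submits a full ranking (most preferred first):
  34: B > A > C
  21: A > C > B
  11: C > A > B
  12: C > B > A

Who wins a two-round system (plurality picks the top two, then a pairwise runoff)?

Round 1 first-place votes: A 21, B 34, C 23. B and C advance.
Runoff: B is ranked above C on 34 ballots, C above B on 44.

C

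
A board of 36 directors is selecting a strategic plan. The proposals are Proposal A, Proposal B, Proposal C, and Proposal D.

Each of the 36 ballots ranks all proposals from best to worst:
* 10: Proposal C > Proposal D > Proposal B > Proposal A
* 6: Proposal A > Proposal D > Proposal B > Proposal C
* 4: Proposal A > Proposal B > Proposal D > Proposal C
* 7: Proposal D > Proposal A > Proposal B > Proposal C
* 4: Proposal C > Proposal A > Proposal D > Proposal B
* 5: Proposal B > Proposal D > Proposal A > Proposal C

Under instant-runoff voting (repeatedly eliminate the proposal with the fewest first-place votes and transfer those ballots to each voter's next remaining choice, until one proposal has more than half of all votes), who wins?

Round 1: Proposal A 10, Proposal B 5, Proposal C 14, Proposal D 7. Proposal B eliminated.
Round 2: Proposal A 10, Proposal C 14, Proposal D 12. Proposal A eliminated.
Round 3: Proposal C 14, Proposal D 22. Proposal D has a majority (≥19).

Proposal D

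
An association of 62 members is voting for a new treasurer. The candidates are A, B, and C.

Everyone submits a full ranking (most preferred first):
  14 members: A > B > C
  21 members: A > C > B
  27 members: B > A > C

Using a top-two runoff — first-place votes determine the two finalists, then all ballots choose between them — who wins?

Round 1 first-place votes: A 35, B 27, C 0. A and B advance.
Runoff: A is ranked above B on 35 ballots, B above A on 27.

A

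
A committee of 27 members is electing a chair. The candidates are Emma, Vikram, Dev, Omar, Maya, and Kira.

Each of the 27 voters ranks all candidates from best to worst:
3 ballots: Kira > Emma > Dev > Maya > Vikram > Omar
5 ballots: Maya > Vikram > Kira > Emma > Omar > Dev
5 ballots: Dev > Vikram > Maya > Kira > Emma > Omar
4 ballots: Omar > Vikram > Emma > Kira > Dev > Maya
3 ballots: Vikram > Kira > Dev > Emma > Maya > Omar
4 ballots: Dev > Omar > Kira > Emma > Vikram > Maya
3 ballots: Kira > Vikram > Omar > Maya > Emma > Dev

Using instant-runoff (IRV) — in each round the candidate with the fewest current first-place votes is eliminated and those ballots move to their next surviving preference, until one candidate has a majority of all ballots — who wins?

Kira

Round 1: Emma 0, Vikram 3, Dev 9, Omar 4, Maya 5, Kira 6. Emma eliminated.
Round 2: Vikram 3, Dev 9, Omar 4, Maya 5, Kira 6. Vikram eliminated.
Round 3: Dev 9, Omar 4, Maya 5, Kira 9. Omar eliminated.
Round 4: Dev 9, Maya 5, Kira 13. Maya eliminated.
Round 5: Dev 9, Kira 18. Kira has a majority (≥14).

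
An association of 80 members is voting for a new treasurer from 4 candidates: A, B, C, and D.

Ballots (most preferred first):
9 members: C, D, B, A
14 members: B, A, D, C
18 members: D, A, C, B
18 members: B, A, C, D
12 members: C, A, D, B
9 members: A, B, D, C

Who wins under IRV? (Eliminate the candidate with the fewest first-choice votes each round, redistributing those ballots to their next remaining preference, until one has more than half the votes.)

B

Round 1: A 9, B 32, C 21, D 18. A eliminated.
Round 2: B 41, C 21, D 18. B has a majority (≥41).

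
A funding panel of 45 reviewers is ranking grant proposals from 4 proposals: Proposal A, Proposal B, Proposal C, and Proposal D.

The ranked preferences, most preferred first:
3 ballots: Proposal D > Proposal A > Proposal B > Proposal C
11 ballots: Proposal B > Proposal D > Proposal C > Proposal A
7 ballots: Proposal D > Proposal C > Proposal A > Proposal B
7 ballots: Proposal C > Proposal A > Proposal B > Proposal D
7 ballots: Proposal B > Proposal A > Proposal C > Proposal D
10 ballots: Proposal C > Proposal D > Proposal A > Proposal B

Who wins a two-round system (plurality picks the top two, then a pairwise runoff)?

Proposal C

Round 1 first-place votes: Proposal A 0, Proposal B 18, Proposal C 17, Proposal D 10. Proposal B and Proposal C advance.
Runoff: Proposal B is ranked above Proposal C on 21 ballots, Proposal C above Proposal B on 24.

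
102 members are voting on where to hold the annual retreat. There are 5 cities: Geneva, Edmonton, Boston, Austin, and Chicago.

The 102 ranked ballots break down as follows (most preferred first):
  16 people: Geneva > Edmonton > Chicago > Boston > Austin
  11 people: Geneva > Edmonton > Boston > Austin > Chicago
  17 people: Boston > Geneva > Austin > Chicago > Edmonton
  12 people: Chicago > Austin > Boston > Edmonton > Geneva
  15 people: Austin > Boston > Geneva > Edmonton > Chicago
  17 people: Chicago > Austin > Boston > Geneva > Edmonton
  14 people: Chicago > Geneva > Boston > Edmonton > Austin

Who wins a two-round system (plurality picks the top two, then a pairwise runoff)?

Geneva

Round 1 first-place votes: Geneva 27, Edmonton 0, Boston 17, Austin 15, Chicago 43. Chicago and Geneva advance.
Runoff: Chicago is ranked above Geneva on 43 ballots, Geneva above Chicago on 59.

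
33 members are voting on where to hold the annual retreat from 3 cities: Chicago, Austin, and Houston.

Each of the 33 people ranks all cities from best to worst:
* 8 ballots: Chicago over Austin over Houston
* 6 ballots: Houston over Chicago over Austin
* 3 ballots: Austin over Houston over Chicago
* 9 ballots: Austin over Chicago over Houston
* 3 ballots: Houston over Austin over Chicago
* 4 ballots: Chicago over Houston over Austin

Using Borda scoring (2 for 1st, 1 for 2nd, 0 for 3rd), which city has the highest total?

Chicago: 8×2 + 6×1 + 3×0 + 9×1 + 3×0 + 4×2 = 39
Austin: 8×1 + 6×0 + 3×2 + 9×2 + 3×1 + 4×0 = 35
Houston: 8×0 + 6×2 + 3×1 + 9×0 + 3×2 + 4×1 = 25

Chicago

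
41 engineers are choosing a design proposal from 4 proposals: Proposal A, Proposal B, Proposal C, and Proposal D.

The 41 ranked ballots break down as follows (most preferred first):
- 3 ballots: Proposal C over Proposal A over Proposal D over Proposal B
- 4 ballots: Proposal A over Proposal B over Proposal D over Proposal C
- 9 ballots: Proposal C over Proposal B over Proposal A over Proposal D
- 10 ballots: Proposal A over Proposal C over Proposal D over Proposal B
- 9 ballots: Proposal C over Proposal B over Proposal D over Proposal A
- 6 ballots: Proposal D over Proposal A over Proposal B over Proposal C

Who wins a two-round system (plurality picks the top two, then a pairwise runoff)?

Round 1 first-place votes: Proposal A 14, Proposal B 0, Proposal C 21, Proposal D 6. Proposal C and Proposal A advance.
Runoff: Proposal C is ranked above Proposal A on 21 ballots, Proposal A above Proposal C on 20.

Proposal C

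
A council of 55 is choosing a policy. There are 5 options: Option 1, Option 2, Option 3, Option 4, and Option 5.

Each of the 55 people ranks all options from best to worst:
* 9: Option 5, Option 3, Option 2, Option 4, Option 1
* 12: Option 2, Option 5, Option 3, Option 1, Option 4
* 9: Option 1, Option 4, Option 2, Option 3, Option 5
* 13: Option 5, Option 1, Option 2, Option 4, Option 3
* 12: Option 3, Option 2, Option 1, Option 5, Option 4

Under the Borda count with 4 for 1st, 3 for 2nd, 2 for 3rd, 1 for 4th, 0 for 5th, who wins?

Option 1: 9×0 + 12×1 + 9×4 + 13×3 + 12×2 = 111
Option 2: 9×2 + 12×4 + 9×2 + 13×2 + 12×3 = 146
Option 3: 9×3 + 12×2 + 9×1 + 13×0 + 12×4 = 108
Option 4: 9×1 + 12×0 + 9×3 + 13×1 + 12×0 = 49
Option 5: 9×4 + 12×3 + 9×0 + 13×4 + 12×1 = 136

Option 2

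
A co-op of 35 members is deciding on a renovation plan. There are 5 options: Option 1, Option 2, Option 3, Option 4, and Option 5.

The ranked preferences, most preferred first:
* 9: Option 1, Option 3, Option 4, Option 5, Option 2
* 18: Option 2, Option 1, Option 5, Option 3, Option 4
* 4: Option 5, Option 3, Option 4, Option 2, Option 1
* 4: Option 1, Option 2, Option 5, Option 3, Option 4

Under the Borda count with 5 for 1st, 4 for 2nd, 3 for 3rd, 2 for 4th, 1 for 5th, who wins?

Option 1: 9×5 + 18×4 + 4×1 + 4×5 = 141
Option 2: 9×1 + 18×5 + 4×2 + 4×4 = 123
Option 3: 9×4 + 18×2 + 4×4 + 4×2 = 96
Option 4: 9×3 + 18×1 + 4×3 + 4×1 = 61
Option 5: 9×2 + 18×3 + 4×5 + 4×3 = 104

Option 1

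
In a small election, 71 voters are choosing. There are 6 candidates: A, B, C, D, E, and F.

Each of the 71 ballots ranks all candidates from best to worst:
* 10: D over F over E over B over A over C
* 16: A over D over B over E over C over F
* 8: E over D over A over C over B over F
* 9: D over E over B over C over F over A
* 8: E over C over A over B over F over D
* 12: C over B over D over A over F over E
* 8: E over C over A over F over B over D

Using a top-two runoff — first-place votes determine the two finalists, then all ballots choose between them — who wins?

D

Round 1 first-place votes: A 16, B 0, C 12, D 19, E 24, F 0. E and D advance.
Runoff: E is ranked above D on 24 ballots, D above E on 47.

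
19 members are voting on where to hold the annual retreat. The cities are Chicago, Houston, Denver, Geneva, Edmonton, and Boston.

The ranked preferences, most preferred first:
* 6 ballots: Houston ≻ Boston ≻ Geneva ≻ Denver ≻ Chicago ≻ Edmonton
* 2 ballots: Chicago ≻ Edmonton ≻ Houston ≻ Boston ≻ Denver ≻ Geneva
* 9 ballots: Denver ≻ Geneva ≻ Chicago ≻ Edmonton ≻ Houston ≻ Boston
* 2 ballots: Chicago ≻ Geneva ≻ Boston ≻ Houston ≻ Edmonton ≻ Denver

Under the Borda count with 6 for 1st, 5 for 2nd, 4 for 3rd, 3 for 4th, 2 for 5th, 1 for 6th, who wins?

Chicago: 6×2 + 2×6 + 9×4 + 2×6 = 72
Houston: 6×6 + 2×4 + 9×2 + 2×3 = 68
Denver: 6×3 + 2×2 + 9×6 + 2×1 = 78
Geneva: 6×4 + 2×1 + 9×5 + 2×5 = 81
Edmonton: 6×1 + 2×5 + 9×3 + 2×2 = 47
Boston: 6×5 + 2×3 + 9×1 + 2×4 = 53

Geneva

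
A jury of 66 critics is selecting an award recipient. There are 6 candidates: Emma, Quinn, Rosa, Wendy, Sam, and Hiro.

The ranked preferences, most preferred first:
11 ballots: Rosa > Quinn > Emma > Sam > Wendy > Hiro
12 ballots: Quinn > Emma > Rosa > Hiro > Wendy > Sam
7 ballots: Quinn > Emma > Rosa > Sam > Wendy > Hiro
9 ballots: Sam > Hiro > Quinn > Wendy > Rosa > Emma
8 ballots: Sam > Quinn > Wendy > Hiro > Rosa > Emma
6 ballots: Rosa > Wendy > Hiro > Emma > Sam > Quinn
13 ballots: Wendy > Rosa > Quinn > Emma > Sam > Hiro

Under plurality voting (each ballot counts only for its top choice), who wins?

First-place votes: Emma 0, Quinn 19, Rosa 17, Wendy 13, Sam 17, Hiro 0.

Quinn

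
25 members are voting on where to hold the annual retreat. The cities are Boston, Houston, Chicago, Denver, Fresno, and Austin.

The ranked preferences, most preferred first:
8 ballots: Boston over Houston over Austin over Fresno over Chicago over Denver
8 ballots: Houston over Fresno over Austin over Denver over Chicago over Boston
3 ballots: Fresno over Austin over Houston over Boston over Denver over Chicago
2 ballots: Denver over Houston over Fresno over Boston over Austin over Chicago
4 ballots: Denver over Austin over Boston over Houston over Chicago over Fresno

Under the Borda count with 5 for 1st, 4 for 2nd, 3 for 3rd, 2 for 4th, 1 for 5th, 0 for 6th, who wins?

Boston: 8×5 + 8×0 + 3×2 + 2×2 + 4×3 = 62
Houston: 8×4 + 8×5 + 3×3 + 2×4 + 4×2 = 97
Chicago: 8×1 + 8×1 + 3×0 + 2×0 + 4×1 = 20
Denver: 8×0 + 8×2 + 3×1 + 2×5 + 4×5 = 49
Fresno: 8×2 + 8×4 + 3×5 + 2×3 + 4×0 = 69
Austin: 8×3 + 8×3 + 3×4 + 2×1 + 4×4 = 78

Houston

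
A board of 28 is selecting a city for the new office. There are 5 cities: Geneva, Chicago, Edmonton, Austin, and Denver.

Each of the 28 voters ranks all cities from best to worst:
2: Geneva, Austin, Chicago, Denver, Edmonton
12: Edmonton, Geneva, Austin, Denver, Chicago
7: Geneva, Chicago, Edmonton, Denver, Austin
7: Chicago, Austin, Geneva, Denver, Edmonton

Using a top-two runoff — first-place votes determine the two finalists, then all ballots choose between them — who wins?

Round 1 first-place votes: Geneva 9, Chicago 7, Edmonton 12, Austin 0, Denver 0. Edmonton and Geneva advance.
Runoff: Edmonton is ranked above Geneva on 12 ballots, Geneva above Edmonton on 16.

Geneva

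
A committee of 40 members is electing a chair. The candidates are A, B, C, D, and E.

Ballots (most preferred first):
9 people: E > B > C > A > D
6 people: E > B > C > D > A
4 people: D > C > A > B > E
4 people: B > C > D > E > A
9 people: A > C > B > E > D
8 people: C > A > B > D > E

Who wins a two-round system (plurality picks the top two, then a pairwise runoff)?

A

Round 1 first-place votes: A 9, B 4, C 8, D 4, E 15. E and A advance.
Runoff: E is ranked above A on 19 ballots, A above E on 21.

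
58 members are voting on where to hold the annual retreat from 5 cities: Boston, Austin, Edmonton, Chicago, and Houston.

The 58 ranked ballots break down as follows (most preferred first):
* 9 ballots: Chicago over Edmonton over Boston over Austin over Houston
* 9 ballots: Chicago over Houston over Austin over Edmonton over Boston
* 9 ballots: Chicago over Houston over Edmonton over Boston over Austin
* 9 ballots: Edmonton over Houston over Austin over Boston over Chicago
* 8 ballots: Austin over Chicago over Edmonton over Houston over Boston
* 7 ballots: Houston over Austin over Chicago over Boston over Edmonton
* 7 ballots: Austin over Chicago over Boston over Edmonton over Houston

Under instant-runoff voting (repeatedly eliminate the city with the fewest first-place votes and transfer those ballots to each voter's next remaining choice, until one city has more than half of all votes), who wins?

Round 1: Boston 0, Austin 15, Edmonton 9, Chicago 27, Houston 7. Boston eliminated.
Round 2: Austin 15, Edmonton 9, Chicago 27, Houston 7. Houston eliminated.
Round 3: Austin 22, Edmonton 9, Chicago 27. Edmonton eliminated.
Round 4: Austin 31, Chicago 27. Austin has a majority (≥30).

Austin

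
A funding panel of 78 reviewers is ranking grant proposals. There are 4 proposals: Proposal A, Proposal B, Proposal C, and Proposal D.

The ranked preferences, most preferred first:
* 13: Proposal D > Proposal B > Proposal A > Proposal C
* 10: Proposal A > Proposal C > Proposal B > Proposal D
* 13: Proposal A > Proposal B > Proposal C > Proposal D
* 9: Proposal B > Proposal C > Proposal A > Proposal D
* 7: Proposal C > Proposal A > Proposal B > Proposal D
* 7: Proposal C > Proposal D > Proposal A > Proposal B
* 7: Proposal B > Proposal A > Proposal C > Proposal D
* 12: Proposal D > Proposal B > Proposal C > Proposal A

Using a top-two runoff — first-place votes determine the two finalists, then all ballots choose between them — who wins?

Proposal A

Round 1 first-place votes: Proposal A 23, Proposal B 16, Proposal C 14, Proposal D 25. Proposal D and Proposal A advance.
Runoff: Proposal D is ranked above Proposal A on 32 ballots, Proposal A above Proposal D on 46.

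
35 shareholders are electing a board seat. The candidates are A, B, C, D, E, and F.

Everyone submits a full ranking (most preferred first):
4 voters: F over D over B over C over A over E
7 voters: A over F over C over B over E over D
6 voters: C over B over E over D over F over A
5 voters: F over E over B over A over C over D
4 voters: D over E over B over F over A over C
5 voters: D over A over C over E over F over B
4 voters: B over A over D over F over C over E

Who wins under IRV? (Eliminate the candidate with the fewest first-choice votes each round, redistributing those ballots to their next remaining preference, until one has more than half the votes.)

Round 1: A 7, B 4, C 6, D 9, E 0, F 9. E eliminated.
Round 2: A 7, B 4, C 6, D 9, F 9. B eliminated.
Round 3: A 11, C 6, D 9, F 9. C eliminated.
Round 4: A 11, D 15, F 9. F eliminated.
Round 5: A 16, D 19. D has a majority (≥18).

D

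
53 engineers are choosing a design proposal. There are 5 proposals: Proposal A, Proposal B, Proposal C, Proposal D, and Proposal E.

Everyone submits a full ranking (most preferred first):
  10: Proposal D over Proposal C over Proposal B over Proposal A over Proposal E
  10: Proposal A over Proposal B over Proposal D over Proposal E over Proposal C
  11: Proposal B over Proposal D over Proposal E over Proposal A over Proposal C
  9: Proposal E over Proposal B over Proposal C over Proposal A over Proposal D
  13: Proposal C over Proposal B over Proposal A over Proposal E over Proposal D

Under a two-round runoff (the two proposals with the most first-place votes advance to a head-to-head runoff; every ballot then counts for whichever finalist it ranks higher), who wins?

Round 1 first-place votes: Proposal A 10, Proposal B 11, Proposal C 13, Proposal D 10, Proposal E 9. Proposal C and Proposal B advance.
Runoff: Proposal C is ranked above Proposal B on 23 ballots, Proposal B above Proposal C on 30.

Proposal B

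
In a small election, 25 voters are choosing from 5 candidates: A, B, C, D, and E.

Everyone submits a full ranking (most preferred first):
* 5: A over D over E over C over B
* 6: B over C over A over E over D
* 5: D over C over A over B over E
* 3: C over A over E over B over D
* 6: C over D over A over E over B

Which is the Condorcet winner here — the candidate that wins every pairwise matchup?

C

C vs A: 20–5
C vs B: 19–6
C vs D: 15–10
C vs E: 20–5
C beats every other candidate.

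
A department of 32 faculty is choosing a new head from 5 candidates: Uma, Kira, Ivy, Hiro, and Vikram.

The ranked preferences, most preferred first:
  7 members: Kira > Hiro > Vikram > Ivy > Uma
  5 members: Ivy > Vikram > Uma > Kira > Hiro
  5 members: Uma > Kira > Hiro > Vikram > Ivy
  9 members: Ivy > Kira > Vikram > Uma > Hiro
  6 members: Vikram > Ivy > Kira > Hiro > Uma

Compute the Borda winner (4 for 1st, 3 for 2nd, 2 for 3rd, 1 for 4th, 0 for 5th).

Uma: 7×0 + 5×2 + 5×4 + 9×1 + 6×0 = 39
Kira: 7×4 + 5×1 + 5×3 + 9×3 + 6×2 = 87
Ivy: 7×1 + 5×4 + 5×0 + 9×4 + 6×3 = 81
Hiro: 7×3 + 5×0 + 5×2 + 9×0 + 6×1 = 37
Vikram: 7×2 + 5×3 + 5×1 + 9×2 + 6×4 = 76

Kira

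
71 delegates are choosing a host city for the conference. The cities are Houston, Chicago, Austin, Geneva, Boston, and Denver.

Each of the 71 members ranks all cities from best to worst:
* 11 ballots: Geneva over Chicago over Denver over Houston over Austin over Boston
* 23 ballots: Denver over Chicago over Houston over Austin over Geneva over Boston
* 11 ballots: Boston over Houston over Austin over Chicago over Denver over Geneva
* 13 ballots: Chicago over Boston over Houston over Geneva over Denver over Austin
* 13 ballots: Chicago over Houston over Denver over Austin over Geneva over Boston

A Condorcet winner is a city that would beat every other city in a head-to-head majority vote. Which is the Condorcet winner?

Chicago

Chicago vs Houston: 60–11
Chicago vs Austin: 60–11
Chicago vs Geneva: 60–11
Chicago vs Boston: 60–11
Chicago vs Denver: 48–23
Chicago beats every other city.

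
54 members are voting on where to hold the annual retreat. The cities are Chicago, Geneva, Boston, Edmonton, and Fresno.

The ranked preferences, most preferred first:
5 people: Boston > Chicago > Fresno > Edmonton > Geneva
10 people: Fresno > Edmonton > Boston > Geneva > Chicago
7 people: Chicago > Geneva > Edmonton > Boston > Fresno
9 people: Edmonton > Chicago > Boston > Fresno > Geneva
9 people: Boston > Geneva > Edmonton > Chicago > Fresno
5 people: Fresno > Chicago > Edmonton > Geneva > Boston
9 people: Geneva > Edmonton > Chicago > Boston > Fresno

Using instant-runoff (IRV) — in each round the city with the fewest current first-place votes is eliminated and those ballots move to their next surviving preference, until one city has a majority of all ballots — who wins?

Round 1: Chicago 7, Geneva 9, Boston 14, Edmonton 9, Fresno 15. Chicago eliminated.
Round 2: Geneva 16, Boston 14, Edmonton 9, Fresno 15. Edmonton eliminated.
Round 3: Geneva 16, Boston 23, Fresno 15. Fresno eliminated.
Round 4: Geneva 21, Boston 33. Boston has a majority (≥28).

Boston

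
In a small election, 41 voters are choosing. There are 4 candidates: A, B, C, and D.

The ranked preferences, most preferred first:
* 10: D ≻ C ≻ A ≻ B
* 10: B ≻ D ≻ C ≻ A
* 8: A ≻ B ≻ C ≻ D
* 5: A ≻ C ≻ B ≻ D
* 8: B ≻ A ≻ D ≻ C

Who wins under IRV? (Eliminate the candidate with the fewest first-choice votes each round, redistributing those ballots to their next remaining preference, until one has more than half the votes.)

Round 1: A 13, B 18, C 0, D 10. C eliminated.
Round 2: A 13, B 18, D 10. D eliminated.
Round 3: A 23, B 18. A has a majority (≥21).

A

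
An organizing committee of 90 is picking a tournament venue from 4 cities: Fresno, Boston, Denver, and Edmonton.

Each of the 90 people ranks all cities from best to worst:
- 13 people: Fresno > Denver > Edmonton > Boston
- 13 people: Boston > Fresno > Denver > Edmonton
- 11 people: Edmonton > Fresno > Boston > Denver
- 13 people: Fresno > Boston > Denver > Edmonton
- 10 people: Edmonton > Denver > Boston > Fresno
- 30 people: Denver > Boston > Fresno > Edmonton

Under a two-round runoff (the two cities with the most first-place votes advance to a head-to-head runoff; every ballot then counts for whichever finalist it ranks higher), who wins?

Round 1 first-place votes: Fresno 26, Boston 13, Denver 30, Edmonton 21. Denver and Fresno advance.
Runoff: Denver is ranked above Fresno on 40 ballots, Fresno above Denver on 50.

Fresno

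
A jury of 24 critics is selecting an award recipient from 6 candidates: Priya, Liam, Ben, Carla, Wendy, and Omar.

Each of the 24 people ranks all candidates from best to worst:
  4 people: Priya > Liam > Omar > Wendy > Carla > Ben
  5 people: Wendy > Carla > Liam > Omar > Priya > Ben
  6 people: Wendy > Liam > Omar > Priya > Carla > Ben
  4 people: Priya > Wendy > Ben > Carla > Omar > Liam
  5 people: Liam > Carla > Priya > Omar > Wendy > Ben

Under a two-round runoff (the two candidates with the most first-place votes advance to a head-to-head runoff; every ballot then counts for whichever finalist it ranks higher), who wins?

Priya

Round 1 first-place votes: Priya 8, Liam 5, Ben 0, Carla 0, Wendy 11, Omar 0. Wendy and Priya advance.
Runoff: Wendy is ranked above Priya on 11 ballots, Priya above Wendy on 13.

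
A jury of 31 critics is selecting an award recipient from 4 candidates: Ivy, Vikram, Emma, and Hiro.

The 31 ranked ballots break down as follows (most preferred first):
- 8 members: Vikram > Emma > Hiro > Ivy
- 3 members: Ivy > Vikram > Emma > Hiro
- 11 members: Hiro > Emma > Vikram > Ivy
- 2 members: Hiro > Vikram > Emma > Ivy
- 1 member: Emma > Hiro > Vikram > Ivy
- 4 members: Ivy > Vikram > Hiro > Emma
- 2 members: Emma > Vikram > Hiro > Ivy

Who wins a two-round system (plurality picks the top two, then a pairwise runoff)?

Vikram

Round 1 first-place votes: Ivy 7, Vikram 8, Emma 3, Hiro 13. Hiro and Vikram advance.
Runoff: Hiro is ranked above Vikram on 14 ballots, Vikram above Hiro on 17.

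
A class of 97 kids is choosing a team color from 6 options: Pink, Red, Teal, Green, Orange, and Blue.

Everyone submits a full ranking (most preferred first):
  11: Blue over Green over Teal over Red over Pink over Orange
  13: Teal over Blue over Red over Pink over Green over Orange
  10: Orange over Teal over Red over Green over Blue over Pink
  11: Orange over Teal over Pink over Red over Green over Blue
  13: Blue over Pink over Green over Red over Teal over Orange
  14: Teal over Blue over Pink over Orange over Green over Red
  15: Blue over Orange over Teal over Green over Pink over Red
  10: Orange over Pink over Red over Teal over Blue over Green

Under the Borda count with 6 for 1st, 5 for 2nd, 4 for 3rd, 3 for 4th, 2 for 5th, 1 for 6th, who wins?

Teal

Pink: 11×2 + 13×3 + 10×1 + 11×4 + 13×5 + 14×4 + 15×2 + 10×5 = 316
Red: 11×3 + 13×4 + 10×4 + 11×3 + 13×3 + 14×1 + 15×1 + 10×4 = 266
Teal: 11×4 + 13×6 + 10×5 + 11×5 + 13×2 + 14×6 + 15×4 + 10×3 = 427
Green: 11×5 + 13×2 + 10×3 + 11×2 + 13×4 + 14×2 + 15×3 + 10×1 = 268
Orange: 11×1 + 13×1 + 10×6 + 11×6 + 13×1 + 14×3 + 15×5 + 10×6 = 340
Blue: 11×6 + 13×5 + 10×2 + 11×1 + 13×6 + 14×5 + 15×6 + 10×2 = 420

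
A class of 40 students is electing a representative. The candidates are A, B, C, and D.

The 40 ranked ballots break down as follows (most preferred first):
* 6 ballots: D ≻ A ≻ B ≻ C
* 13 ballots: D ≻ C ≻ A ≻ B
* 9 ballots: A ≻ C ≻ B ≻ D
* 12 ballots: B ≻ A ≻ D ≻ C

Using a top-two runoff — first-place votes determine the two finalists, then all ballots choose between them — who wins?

Round 1 first-place votes: A 9, B 12, C 0, D 19. D and B advance.
Runoff: D is ranked above B on 19 ballots, B above D on 21.

B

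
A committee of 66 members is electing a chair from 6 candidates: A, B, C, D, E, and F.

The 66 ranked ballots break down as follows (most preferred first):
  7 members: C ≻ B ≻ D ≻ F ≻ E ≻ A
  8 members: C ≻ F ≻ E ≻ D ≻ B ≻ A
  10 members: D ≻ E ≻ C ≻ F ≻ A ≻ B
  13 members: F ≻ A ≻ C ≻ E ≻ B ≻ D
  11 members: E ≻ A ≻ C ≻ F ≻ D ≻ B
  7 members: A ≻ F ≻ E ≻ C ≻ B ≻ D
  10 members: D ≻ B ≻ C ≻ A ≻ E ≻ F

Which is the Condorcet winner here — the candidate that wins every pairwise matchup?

C vs A: 35–31
C vs B: 56–10
C vs D: 46–20
C vs E: 38–28
C vs F: 46–20
C beats every other candidate.

C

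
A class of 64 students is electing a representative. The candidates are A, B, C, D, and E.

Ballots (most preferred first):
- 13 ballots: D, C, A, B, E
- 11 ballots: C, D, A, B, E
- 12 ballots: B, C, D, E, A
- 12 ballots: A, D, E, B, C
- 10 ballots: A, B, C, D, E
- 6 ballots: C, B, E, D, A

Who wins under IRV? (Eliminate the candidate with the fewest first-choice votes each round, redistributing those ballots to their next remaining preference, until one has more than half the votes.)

Round 1: A 22, B 12, C 17, D 13, E 0. E eliminated.
Round 2: A 22, B 12, C 17, D 13. B eliminated.
Round 3: A 22, C 29, D 13. D eliminated.
Round 4: A 22, C 42. C has a majority (≥33).

C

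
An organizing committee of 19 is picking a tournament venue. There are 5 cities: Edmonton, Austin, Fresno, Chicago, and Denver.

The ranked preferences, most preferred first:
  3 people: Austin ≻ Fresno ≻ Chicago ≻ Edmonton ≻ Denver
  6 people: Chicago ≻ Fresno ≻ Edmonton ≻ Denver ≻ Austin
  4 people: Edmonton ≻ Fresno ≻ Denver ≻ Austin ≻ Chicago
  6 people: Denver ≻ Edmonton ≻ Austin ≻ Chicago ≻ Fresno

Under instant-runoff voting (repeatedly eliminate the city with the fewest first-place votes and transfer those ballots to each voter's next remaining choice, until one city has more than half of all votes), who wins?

Denver

Round 1: Edmonton 4, Austin 3, Fresno 0, Chicago 6, Denver 6. Fresno eliminated.
Round 2: Edmonton 4, Austin 3, Chicago 6, Denver 6. Austin eliminated.
Round 3: Edmonton 4, Chicago 9, Denver 6. Edmonton eliminated.
Round 4: Chicago 9, Denver 10. Denver has a majority (≥10).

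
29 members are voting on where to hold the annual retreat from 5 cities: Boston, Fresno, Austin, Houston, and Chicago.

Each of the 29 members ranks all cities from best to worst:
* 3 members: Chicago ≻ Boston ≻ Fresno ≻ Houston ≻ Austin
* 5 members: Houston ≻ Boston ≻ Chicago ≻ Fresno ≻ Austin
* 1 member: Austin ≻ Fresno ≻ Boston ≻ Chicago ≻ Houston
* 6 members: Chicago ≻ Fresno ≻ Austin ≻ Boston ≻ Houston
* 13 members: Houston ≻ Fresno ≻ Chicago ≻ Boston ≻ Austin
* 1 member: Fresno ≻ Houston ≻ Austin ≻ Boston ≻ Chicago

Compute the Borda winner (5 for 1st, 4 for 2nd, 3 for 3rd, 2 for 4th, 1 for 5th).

Boston: 3×4 + 5×4 + 1×3 + 6×2 + 13×2 + 1×2 = 75
Fresno: 3×3 + 5×2 + 1×4 + 6×4 + 13×4 + 1×5 = 104
Austin: 3×1 + 5×1 + 1×5 + 6×3 + 13×1 + 1×3 = 47
Houston: 3×2 + 5×5 + 1×1 + 6×1 + 13×5 + 1×4 = 107
Chicago: 3×5 + 5×3 + 1×2 + 6×5 + 13×3 + 1×1 = 102

Houston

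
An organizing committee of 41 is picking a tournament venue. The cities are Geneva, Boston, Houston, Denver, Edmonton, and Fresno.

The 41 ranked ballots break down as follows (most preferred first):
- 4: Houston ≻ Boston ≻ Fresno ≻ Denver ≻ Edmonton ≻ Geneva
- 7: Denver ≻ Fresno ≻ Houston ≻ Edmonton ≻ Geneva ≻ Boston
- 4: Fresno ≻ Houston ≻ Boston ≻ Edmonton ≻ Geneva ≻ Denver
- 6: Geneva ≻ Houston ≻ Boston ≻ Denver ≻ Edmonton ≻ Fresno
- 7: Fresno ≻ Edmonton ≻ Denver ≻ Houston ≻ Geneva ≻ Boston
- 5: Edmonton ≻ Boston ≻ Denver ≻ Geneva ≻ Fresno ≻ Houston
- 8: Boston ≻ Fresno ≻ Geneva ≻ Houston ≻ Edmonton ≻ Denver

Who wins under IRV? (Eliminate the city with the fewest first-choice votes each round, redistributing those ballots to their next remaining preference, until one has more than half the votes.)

Round 1: Geneva 6, Boston 8, Houston 4, Denver 7, Edmonton 5, Fresno 11. Houston eliminated.
Round 2: Geneva 6, Boston 12, Denver 7, Edmonton 5, Fresno 11. Edmonton eliminated.
Round 3: Geneva 6, Boston 17, Denver 7, Fresno 11. Geneva eliminated.
Round 4: Boston 23, Denver 7, Fresno 11. Boston has a majority (≥21).

Boston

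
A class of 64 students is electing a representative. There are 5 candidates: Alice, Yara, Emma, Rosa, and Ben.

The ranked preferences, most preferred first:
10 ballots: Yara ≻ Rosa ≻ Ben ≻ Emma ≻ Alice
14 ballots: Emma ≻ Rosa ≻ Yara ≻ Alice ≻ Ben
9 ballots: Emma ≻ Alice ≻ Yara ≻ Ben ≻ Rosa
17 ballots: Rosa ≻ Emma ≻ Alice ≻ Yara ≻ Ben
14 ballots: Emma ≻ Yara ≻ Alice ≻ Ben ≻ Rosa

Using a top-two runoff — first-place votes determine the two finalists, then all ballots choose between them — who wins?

Round 1 first-place votes: Alice 0, Yara 10, Emma 37, Rosa 17, Ben 0. Emma and Rosa advance.
Runoff: Emma is ranked above Rosa on 37 ballots, Rosa above Emma on 27.

Emma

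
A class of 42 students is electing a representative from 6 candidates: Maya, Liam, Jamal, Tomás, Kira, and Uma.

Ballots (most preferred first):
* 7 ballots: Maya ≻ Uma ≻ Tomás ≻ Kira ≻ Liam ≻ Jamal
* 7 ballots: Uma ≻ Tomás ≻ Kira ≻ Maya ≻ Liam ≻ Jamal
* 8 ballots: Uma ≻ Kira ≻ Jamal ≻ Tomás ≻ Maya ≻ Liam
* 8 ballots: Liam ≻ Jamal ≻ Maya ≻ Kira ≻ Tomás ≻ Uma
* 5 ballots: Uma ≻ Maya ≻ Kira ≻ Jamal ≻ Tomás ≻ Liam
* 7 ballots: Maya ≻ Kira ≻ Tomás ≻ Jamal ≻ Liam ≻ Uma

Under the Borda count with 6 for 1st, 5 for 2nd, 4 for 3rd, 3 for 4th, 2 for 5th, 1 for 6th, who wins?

Maya: 7×6 + 7×3 + 8×2 + 8×4 + 5×5 + 7×6 = 178
Liam: 7×2 + 7×2 + 8×1 + 8×6 + 5×1 + 7×2 = 103
Jamal: 7×1 + 7×1 + 8×4 + 8×5 + 5×3 + 7×3 = 122
Tomás: 7×4 + 7×5 + 8×3 + 8×2 + 5×2 + 7×4 = 141
Kira: 7×3 + 7×4 + 8×5 + 8×3 + 5×4 + 7×5 = 168
Uma: 7×5 + 7×6 + 8×6 + 8×1 + 5×6 + 7×1 = 170

Maya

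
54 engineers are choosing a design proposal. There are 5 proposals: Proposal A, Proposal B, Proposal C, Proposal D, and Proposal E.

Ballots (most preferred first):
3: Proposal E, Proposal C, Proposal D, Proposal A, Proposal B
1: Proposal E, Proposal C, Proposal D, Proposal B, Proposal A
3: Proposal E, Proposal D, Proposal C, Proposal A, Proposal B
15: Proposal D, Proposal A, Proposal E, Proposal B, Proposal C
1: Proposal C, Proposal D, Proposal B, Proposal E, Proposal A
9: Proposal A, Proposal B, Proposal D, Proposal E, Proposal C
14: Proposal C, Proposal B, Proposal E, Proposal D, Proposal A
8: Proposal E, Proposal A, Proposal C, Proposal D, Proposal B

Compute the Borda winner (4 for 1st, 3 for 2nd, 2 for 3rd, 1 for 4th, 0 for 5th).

Proposal A: 3×1 + 1×0 + 3×1 + 15×3 + 1×0 + 9×4 + 14×0 + 8×3 = 111
Proposal B: 3×0 + 1×1 + 3×0 + 15×1 + 1×2 + 9×3 + 14×3 + 8×0 = 87
Proposal C: 3×3 + 1×3 + 3×2 + 15×0 + 1×4 + 9×0 + 14×4 + 8×2 = 94
Proposal D: 3×2 + 1×2 + 3×3 + 15×4 + 1×3 + 9×2 + 14×1 + 8×1 = 120
Proposal E: 3×4 + 1×4 + 3×4 + 15×2 + 1×1 + 9×1 + 14×2 + 8×4 = 128

Proposal E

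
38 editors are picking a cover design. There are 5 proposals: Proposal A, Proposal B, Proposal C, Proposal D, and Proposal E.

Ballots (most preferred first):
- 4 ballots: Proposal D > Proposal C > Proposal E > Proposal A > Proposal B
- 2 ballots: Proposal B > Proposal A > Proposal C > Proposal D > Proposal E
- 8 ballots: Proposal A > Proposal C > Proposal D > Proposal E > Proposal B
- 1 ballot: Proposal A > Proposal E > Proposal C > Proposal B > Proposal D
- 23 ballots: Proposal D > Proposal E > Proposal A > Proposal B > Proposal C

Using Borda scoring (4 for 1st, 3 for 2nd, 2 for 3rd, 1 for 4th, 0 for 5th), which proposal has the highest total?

Proposal D

Proposal A: 4×1 + 2×3 + 8×4 + 1×4 + 23×2 = 92
Proposal B: 4×0 + 2×4 + 8×0 + 1×1 + 23×1 = 32
Proposal C: 4×3 + 2×2 + 8×3 + 1×2 + 23×0 = 42
Proposal D: 4×4 + 2×1 + 8×2 + 1×0 + 23×4 = 126
Proposal E: 4×2 + 2×0 + 8×1 + 1×3 + 23×3 = 88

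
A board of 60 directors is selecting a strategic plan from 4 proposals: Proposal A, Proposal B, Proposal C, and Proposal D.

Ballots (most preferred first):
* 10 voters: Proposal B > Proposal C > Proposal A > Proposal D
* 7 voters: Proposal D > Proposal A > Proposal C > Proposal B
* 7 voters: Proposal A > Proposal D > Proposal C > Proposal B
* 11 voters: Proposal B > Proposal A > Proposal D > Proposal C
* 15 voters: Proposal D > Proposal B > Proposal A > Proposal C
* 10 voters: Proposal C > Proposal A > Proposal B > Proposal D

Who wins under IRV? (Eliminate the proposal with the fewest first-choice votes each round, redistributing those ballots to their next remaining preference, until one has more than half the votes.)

Round 1: Proposal A 7, Proposal B 21, Proposal C 10, Proposal D 22. Proposal A eliminated.
Round 2: Proposal B 21, Proposal C 10, Proposal D 29. Proposal C eliminated.
Round 3: Proposal B 31, Proposal D 29. Proposal B has a majority (≥31).

Proposal B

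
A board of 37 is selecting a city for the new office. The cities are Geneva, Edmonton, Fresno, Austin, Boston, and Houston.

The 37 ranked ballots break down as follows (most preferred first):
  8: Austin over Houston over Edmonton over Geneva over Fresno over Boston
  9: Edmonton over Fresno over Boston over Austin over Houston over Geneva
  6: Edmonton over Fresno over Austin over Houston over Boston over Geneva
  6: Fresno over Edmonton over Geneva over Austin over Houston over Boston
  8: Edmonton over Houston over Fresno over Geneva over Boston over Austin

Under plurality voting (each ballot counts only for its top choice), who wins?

Edmonton

First-place votes: Geneva 0, Edmonton 23, Fresno 6, Austin 8, Boston 0, Houston 0.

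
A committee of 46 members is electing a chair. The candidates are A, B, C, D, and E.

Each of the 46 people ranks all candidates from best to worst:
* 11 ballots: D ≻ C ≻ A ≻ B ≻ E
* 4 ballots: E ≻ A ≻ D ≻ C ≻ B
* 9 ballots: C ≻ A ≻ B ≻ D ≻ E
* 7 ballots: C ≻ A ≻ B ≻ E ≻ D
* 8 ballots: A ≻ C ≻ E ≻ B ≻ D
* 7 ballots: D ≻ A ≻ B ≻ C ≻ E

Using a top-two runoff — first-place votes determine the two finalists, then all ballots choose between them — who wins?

C

Round 1 first-place votes: A 8, B 0, C 16, D 18, E 4. D and C advance.
Runoff: D is ranked above C on 22 ballots, C above D on 24.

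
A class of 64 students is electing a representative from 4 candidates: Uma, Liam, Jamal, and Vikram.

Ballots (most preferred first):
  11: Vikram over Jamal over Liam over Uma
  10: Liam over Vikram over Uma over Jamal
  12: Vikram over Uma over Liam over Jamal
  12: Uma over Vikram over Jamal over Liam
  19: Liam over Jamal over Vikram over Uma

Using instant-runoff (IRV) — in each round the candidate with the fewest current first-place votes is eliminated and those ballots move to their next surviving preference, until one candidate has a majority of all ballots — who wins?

Round 1: Uma 12, Liam 29, Jamal 0, Vikram 23. Jamal eliminated.
Round 2: Uma 12, Liam 29, Vikram 23. Uma eliminated.
Round 3: Liam 29, Vikram 35. Vikram has a majority (≥33).

Vikram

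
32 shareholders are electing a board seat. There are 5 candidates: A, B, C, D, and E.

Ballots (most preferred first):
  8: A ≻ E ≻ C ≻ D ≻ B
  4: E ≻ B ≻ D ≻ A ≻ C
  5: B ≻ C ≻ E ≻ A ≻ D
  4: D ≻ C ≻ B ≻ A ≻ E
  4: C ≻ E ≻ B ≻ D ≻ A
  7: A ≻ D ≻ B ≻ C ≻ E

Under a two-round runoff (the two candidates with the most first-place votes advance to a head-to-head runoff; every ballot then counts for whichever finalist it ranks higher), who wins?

B

Round 1 first-place votes: A 15, B 5, C 4, D 4, E 4. A and B advance.
Runoff: A is ranked above B on 15 ballots, B above A on 17.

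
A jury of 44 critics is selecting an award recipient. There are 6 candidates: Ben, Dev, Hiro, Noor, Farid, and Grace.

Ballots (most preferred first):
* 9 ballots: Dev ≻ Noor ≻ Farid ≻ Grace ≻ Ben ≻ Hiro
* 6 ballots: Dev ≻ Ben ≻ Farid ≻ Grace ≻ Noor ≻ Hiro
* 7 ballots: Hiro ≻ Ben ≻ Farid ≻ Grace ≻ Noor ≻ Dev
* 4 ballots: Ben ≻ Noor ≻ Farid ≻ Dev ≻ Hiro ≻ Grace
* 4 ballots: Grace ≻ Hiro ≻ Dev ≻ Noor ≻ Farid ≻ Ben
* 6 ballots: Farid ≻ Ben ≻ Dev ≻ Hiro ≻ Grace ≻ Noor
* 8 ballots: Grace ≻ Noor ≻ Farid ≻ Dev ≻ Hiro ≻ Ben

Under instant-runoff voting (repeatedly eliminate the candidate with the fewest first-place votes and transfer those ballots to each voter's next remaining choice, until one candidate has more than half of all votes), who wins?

Round 1: Ben 4, Dev 15, Hiro 7, Noor 0, Farid 6, Grace 12. Noor eliminated.
Round 2: Ben 4, Dev 15, Hiro 7, Farid 6, Grace 12. Ben eliminated.
Round 3: Dev 15, Hiro 7, Farid 10, Grace 12. Hiro eliminated.
Round 4: Dev 15, Farid 17, Grace 12. Grace eliminated.
Round 5: Dev 19, Farid 25. Farid has a majority (≥23).

Farid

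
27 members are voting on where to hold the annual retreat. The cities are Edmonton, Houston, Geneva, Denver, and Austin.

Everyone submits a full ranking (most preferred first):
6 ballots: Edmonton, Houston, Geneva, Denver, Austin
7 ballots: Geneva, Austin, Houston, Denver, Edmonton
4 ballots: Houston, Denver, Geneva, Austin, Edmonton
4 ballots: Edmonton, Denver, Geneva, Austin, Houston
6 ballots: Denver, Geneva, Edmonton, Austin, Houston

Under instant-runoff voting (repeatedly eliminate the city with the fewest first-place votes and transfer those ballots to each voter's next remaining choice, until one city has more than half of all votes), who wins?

Denver

Round 1: Edmonton 10, Houston 4, Geneva 7, Denver 6, Austin 0. Austin eliminated.
Round 2: Edmonton 10, Houston 4, Geneva 7, Denver 6. Houston eliminated.
Round 3: Edmonton 10, Geneva 7, Denver 10. Geneva eliminated.
Round 4: Edmonton 10, Denver 17. Denver has a majority (≥14).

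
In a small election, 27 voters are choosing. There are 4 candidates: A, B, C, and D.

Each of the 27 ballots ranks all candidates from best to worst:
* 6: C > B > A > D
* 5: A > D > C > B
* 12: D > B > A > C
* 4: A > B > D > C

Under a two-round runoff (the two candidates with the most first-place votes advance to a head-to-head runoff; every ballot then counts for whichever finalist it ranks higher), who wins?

A

Round 1 first-place votes: A 9, B 0, C 6, D 12. D and A advance.
Runoff: D is ranked above A on 12 ballots, A above D on 15.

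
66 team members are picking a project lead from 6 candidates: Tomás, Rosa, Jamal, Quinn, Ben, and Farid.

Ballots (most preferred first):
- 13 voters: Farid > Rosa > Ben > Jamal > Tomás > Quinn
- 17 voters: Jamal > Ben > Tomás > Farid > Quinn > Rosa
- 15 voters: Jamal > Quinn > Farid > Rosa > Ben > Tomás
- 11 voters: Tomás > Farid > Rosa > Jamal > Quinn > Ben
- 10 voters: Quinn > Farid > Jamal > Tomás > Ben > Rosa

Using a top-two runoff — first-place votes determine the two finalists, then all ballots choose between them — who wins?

Farid

Round 1 first-place votes: Tomás 11, Rosa 0, Jamal 32, Quinn 10, Ben 0, Farid 13. Jamal and Farid advance.
Runoff: Jamal is ranked above Farid on 32 ballots, Farid above Jamal on 34.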